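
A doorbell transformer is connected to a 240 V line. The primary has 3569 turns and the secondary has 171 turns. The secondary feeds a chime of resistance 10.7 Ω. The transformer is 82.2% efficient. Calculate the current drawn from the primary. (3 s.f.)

I_p ≈ 0.0626 A

V_s = 240 × 171/3569 = 11.499 V.
I_s = V_s/R = 11.499/10.7 = 1.0747 A.
P_out = V_s I_s = 11.499 × 1.0747 = 12.358 W.
P_in = P_out/η = 12.358/0.822 = 15.034 W.
I_p = P_in/V_p = 15.034/240 = 0.0626 A.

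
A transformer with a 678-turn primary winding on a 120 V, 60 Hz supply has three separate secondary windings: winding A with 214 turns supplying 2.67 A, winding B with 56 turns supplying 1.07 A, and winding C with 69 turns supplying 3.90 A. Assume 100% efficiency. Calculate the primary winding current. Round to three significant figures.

V_A = 120 × 214/678 = 37.876 V; V_B = 120 × 56/678 = 9.9115 V; V_C = 120 × 69/678 = 12.212 V.
P_out = V_A I_A + V_B I_B + V_C I_C = 37.876×2.67 + 9.9115×1.07 + 12.212×3.90 = 101.13 + 10.605 + 47.628 = 159.36 W.
Ideal ⇒ P_in = P_out, so I_p = P_out/V_p = 159.36/120 = 1.33 A.

I_p ≈ 1.33 A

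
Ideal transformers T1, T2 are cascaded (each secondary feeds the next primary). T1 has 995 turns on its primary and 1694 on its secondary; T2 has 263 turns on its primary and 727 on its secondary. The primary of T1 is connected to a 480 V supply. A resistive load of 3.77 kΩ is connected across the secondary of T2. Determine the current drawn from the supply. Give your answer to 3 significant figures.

I_supply ≈ 2.82 A

After T1: V = 480.00 × 1694/995 = 817.21 V.
After T2: V = 817.21 × 727/263 = 2259.0 V.
I_load = 2259.0/3770 = 0.59920 A, so P_out = 2259.0 × 0.59920 = 1353.6 W.
All ideal ⇒ P_in = P_out, so I_supply = 1353.6/480 = 2.82 A.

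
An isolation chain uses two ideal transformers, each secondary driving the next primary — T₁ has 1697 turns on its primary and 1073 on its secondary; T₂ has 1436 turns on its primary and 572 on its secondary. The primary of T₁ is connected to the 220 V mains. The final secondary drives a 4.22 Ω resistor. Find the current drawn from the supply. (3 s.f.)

After T₁: V = 220.00 × 1073/1697 = 139.10 V.
After T₂: V = 139.10 × 572/1436 = 55.409 V.
I_load = 55.409/4.22 = 13.130 A, so P_out = 55.409 × 13.130 = 727.53 W.
All ideal ⇒ P_in = P_out, so I_supply = 727.53/220 = 3.31 A.

I_supply ≈ 3.31 A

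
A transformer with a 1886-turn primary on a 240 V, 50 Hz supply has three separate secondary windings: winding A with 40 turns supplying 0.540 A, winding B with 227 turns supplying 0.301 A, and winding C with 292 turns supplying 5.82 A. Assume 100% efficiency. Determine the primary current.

V_A = 240 × 40/1886 = 5.0901 V; V_B = 240 × 227/1886 = 28.887 V; V_C = 240 × 292/1886 = 37.158 V.
P_out = V_A I_A + V_B I_B + V_C I_C = 5.0901×0.540 + 28.887×0.301 + 37.158×5.82 = 2.7487 + 8.6948 + 216.26 = 227.70 W.
Ideal ⇒ P_in = P_out, so I_p = P_out/V_p = 227.70/240 = 0.949 A.

I_p ≈ 0.949 A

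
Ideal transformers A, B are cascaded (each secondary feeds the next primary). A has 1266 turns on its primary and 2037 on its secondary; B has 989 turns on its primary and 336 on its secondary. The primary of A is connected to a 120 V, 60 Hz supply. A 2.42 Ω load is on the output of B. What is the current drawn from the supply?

I_supply ≈ 14.8 A

Secondary of A: V = 120.00 × 2037/1266 = 193.08 V.
Secondary of B: V = 193.08 × 336/989 = 65.597 V.
I_load = 65.597/2.42 = 27.106 A, so P_out = 65.597 × 27.106 = 1778.1 W.
All ideal ⇒ P_in = P_out, so I_supply = 1778.1/120 = 14.8 A.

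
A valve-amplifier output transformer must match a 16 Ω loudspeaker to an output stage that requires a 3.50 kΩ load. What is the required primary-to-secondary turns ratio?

Z_p/Z_s = (N_p/N_s)², so N_p/N_s = √(3500/16) = √219 = 14.8.

N_p/N_s ≈ 14.8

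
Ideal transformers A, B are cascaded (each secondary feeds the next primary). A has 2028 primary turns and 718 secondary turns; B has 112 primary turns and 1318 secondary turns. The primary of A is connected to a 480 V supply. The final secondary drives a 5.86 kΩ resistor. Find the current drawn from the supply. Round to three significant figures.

I_supply ≈ 1.42 A

Secondary of A: V = 480.00 × 718/2028 = 169.94 V.
Secondary of B: V = 169.94 × 1318/112 = 1999.8 V.
I_load = 1999.8/5860 = 0.34127 A, so P_out = 1999.8 × 0.34127 = 682.48 W.
All ideal ⇒ P_in = P_out, so I_supply = 682.48/480 = 1.42 A.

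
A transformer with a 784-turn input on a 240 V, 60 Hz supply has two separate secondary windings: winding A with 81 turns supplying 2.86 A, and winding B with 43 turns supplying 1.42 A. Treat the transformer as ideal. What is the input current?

I_in ≈ 0.373 A

V_A = 240 × 81/784 = 24.796 V; V_B = 240 × 43/784 = 13.163 V.
P_out = V_A I_A + V_B I_B = 24.796×2.86 + 13.163×1.42 = 70.916 + 18.692 = 89.608 W.
Ideal ⇒ P_in = P_out, so I_in = P_out/V_in = 89.608/240 = 0.373 A.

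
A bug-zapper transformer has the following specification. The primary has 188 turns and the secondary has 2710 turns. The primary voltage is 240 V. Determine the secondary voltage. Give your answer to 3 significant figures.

V_s/V_p = N_s/N_p, so V_s = 240 × 2710/188 = 3460 V.

V_s ≈ 3460 V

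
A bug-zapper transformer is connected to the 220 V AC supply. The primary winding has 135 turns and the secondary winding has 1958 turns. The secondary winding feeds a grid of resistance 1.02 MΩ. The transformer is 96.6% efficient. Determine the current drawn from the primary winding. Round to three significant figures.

V_s = 220 × 1958/135 = 3190.8 V.
I_s = V_s/R = 3190.8/(1.02×10^6) = 0.0031282 A.
P_out = V_s I_s = 3190.8 × 0.0031282 = 9.9817 W.
P_in = P_out/η = 9.9817/0.966 = 10.333 W.
I_p = P_in/V_p = 10.333/220 = 0.0470 A.

I_p ≈ 0.0470 A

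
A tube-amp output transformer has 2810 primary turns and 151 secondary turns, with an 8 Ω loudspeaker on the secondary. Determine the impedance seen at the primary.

Z_p = (N_p/N_s)² × Z_s = (2810/151)² × 8 = 2770 Ω.

Z_p ≈ 2770 Ω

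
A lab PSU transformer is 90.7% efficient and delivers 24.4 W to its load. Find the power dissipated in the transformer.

P_in = P_out/η = 24.4/0.907 = 26.9019 W.
P_loss = P_in − P_out = 26.9019 − 24.4 = 2.50 W.

P_loss ≈ 2.50 W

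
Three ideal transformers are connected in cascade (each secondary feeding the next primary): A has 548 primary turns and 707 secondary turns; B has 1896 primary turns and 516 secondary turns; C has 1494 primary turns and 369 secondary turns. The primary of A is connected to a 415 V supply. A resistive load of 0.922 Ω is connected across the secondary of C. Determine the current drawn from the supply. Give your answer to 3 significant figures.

Secondary of A: V = 415.00 × 707/548 = 535.41 V.
Secondary of B: V = 535.41 × 516/1896 = 145.71 V.
Secondary of C: V = 145.71 × 369/1494 = 35.989 V.
I_load = 35.989/0.922 = 39.034 A, so P_out = 35.989 × 39.034 = 1404.8 W.
All ideal ⇒ P_in = P_out, so I_supply = 1404.8/415 = 3.39 A.

I_supply ≈ 3.39 A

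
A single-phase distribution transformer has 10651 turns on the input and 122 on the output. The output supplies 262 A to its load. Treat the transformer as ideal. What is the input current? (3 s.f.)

For an ideal transformer I_in/I_out = N_out/N_in, so I_in = 262 × 122/10651 = 3.00 A.

I_in ≈ 3.00 A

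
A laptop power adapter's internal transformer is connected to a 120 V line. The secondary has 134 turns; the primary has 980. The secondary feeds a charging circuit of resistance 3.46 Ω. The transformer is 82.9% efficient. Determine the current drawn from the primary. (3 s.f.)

V_s = 120 × 134/980 = 16.408 V.
I_s = V_s/R = 16.408/3.46 = 4.7422 A.
P_out = V_s I_s = 16.408 × 4.7422 = 77.812 W.
P_in = P_out/η = 77.812/0.829 = 93.862 W.
I_p = P_in/V_p = 93.862/120 = 0.782 A.

I_p ≈ 0.782 A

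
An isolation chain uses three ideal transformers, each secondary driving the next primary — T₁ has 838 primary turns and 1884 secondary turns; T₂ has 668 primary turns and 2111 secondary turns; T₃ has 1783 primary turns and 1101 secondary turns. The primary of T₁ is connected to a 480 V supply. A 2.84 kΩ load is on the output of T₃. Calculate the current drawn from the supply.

I_supply ≈ 3.25 A

Secondary of T₁: V = 480.00 × 1884/838 = 1079.1 V.
Secondary of T₂: V = 1079.1 × 2111/668 = 3410.3 V.
Secondary of T₃: V = 3410.3 × 1101/1783 = 2105.8 V.
I_load = 2105.8/2840 = 0.74149 A, so P_out = 2105.8 × 0.74149 = 1561.5 W.
All ideal ⇒ P_in = P_out, so I_supply = 1561.5/480 = 3.25 A.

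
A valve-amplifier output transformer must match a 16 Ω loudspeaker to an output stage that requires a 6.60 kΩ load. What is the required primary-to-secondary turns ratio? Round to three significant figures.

Z_p/Z_s = (N_p/N_s)², so N_p/N_s = √(6600/16) = √412 = 20.3.

N_p/N_s ≈ 20.3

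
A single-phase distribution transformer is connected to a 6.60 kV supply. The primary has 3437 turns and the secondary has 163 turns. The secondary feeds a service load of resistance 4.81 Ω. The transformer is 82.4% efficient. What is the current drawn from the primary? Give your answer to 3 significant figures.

V_s = 6600 × 163/3437 = 313.01 V.
I_s = V_s/R = 313.01/4.81 = 65.074 A.
P_out = V_s I_s = 313.01 × 65.074 = 20368 W.
P_in = P_out/η = 20368/0.824 = 24719 W.
I_p = P_in/V_p = 24719/6600 = 3.75 A.

I_p ≈ 3.75 A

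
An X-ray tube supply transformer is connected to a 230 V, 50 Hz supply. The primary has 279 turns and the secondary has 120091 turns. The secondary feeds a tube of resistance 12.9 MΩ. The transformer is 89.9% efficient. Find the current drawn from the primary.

I_p ≈ 3.67 A

V_s = 230 × 120091/279 = 99000 V.
I_s = V_s/R = 99000/(1.29×10^7) = 0.0076744 A.
P_out = V_s I_s = 99000 × 0.0076744 = 759.76 W.
P_in = P_out/η = 759.76/0.899 = 845.12 W.
I_p = P_in/V_p = 845.12/230 = 3.67 A.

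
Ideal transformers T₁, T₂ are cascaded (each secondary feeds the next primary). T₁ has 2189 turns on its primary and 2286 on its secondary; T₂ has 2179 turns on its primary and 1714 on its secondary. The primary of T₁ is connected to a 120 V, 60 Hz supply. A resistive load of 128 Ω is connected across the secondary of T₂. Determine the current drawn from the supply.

Secondary of T₁: V = 120.00 × 2286/2189 = 125.32 V.
Secondary of T₂: V = 125.32 × 1714/2179 = 98.575 V.
I_load = 98.575/128 = 0.77011 A, so P_out = 98.575 × 0.77011 = 75.914 W.
All ideal ⇒ P_in = P_out, so I_supply = 75.914/120 = 0.633 A.

I_supply ≈ 0.633 A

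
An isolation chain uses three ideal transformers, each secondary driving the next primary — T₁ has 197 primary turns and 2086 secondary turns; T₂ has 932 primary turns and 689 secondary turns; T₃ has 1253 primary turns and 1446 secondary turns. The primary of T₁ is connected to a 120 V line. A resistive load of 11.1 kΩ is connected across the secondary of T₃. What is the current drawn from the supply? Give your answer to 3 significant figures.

I_supply ≈ 0.882 A

Secondary of T₁: V = 120.00 × 2086/197 = 1270.7 V.
Secondary of T₂: V = 1270.7 × 689/932 = 939.36 V.
Secondary of T₃: V = 939.36 × 1446/1253 = 1084.1 V.
I_load = 1084.1/11100 = 0.097662 A, so P_out = 1084.1 × 0.097662 = 105.87 W.
All ideal ⇒ P_in = P_out, so I_supply = 105.87/120 = 0.882 A.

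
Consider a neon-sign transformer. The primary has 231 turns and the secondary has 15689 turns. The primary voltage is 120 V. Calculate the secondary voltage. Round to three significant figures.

V_s/V_p = N_s/N_p, so V_s = 120 × 15689/231 = 8150 V.

V_s ≈ 8150 V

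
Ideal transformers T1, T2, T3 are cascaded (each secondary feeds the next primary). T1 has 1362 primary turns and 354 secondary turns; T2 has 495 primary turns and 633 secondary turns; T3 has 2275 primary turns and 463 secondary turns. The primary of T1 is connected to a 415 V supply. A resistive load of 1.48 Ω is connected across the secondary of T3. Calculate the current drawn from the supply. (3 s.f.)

I_supply ≈ 1.28 A

After T1: V = 415.00 × 354/1362 = 107.86 V.
After T2: V = 107.86 × 633/495 = 137.93 V.
After T3: V = 137.93 × 463/2275 = 28.072 V.
I_load = 28.072/1.48 = 18.968 A, so P_out = 28.072 × 18.968 = 532.46 W.
All ideal ⇒ P_in = P_out, so I_supply = 532.46/415 = 1.28 A.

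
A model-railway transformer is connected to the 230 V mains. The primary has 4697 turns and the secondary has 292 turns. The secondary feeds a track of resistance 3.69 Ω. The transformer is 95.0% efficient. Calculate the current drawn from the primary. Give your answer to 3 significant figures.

I_p ≈ 0.254 A

V_s = 230 × 292/4697 = 14.298 V.
I_s = V_s/R = 14.298/3.69 = 3.8749 A.
P_out = V_s I_s = 14.298 × 3.8749 = 55.406 W.
P_in = P_out/η = 55.406/0.950 = 58.322 W.
I_p = P_in/V_p = 58.322/230 = 0.254 A.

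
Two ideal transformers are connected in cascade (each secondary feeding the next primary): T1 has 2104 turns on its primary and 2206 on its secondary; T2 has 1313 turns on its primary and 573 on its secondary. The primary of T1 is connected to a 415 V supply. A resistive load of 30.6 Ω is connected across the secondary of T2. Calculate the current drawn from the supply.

After T1: V = 415.00 × 2206/2104 = 435.12 V.
After T2: V = 435.12 × 573/1313 = 189.89 V.
I_load = 189.89/30.6 = 6.2055 A, so P_out = 189.89 × 6.2055 = 1178.3 W.
All ideal ⇒ P_in = P_out, so I_supply = 1178.3/415 = 2.84 A.

I_supply ≈ 2.84 A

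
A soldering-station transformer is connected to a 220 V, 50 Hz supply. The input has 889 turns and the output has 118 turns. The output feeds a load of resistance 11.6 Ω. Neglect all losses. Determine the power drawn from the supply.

P ≈ 73.5 W

V_out = V_in × N_out/N_in = 220 × 118/889 = 29.201 V.
I_out = V_out/R = 29.201/11.6 = 2.5174 A.
I_in = I_out × N_out/N_in = 2.5174 × 118/889 = 0.33414 A.
P = V_in I_in = 220 × 0.33414 = 73.5 W.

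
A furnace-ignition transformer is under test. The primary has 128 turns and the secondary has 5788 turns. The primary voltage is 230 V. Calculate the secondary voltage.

V_s ≈ 10400 V

V_s/V_p = N_s/N_p, so V_s = 230 × 5788/128 = 10400 V.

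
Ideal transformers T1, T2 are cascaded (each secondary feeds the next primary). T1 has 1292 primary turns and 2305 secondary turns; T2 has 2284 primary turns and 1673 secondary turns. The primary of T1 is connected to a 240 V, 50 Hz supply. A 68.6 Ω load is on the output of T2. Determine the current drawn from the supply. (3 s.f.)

After T1: V = 240.00 × 2305/1292 = 428.17 V.
After T2: V = 428.17 × 1673/2284 = 313.63 V.
I_load = 313.63/68.6 = 4.5719 A, so P_out = 313.63 × 4.5719 = 1433.9 W.
All ideal ⇒ P_in = P_out, so I_supply = 1433.9/240 = 5.97 A.

I_supply ≈ 5.97 A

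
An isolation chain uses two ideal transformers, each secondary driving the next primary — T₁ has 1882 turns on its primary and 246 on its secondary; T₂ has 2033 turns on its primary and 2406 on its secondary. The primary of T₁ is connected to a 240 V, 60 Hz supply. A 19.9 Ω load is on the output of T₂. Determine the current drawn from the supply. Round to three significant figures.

I_supply ≈ 0.289 A

After T₁: V = 240.00 × 246/1882 = 31.371 V.
After T₂: V = 31.371 × 2406/2033 = 37.127 V.
I_load = 37.127/19.9 = 1.8657 A, so P_out = 37.127 × 1.8657 = 69.265 W.
All ideal ⇒ P_in = P_out, so I_supply = 69.265/240 = 0.289 A.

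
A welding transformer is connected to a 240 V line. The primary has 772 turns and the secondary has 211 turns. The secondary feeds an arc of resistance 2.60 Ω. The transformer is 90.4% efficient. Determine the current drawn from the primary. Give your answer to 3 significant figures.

V_s = 240 × 211/772 = 65.596 V.
I_s = V_s/R = 65.596/2.60 = 25.229 A.
P_out = V_s I_s = 65.596 × 25.229 = 1654.9 W.
P_in = P_out/η = 1654.9/0.904 = 1830.7 W.
I_p = P_in/V_p = 1830.7/240 = 7.63 A.

I_p ≈ 7.63 A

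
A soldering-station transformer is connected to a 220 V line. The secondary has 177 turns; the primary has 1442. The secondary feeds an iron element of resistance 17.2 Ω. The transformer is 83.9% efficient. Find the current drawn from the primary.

I_p ≈ 0.230 A

V_s = 220 × 177/1442 = 27.004 V.
I_s = V_s/R = 27.004/17.2 = 1.5700 A.
P_out = V_s I_s = 27.004 × 1.5700 = 42.397 W.
P_in = P_out/η = 42.397/0.839 = 50.533 W.
I_p = P_in/V_p = 50.533/220 = 0.230 A.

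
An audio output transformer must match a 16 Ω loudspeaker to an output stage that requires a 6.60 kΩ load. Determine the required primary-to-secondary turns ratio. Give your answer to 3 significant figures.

N_p/N_s ≈ 20.3

Z_p/Z_s = (N_p/N_s)², so N_p/N_s = √(6600/16) = √412 = 20.3.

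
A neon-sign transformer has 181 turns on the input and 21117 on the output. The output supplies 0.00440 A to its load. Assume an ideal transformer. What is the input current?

I_in ≈ 0.513 A

For an ideal transformer I_in/I_out = N_out/N_in, so I_in = 0.00440 × 21117/181 = 0.513 A.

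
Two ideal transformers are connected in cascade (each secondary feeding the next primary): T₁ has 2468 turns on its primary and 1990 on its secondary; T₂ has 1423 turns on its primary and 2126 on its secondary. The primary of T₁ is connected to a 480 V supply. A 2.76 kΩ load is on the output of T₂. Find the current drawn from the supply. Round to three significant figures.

I_supply ≈ 0.252 A

After T₁: V = 480.00 × 1990/2468 = 387.03 V.
After T₂: V = 387.03 × 2126/1423 = 578.24 V.
I_load = 578.24/2760 = 0.20951 A, so P_out = 578.24 × 0.20951 = 121.15 W.
All ideal ⇒ P_in = P_out, so I_supply = 121.15/480 = 0.252 A.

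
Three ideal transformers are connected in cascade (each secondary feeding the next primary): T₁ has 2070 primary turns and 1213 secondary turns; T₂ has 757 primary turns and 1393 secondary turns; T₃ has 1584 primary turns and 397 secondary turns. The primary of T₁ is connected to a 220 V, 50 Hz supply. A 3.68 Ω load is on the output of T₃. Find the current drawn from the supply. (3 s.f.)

I_supply ≈ 4.37 A

After T₁: V = 220.00 × 1213/2070 = 128.92 V.
After T₂: V = 128.92 × 1393/757 = 237.23 V.
After T₃: V = 237.23 × 397/1584 = 59.457 V.
I_load = 59.457/3.68 = 16.157 A, so P_out = 59.457 × 16.157 = 960.64 W.
All ideal ⇒ P_in = P_out, so I_supply = 960.64/220 = 4.37 A.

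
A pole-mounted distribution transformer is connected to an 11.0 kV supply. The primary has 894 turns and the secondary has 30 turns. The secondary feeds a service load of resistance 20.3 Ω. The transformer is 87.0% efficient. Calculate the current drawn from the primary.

I_p ≈ 0.701 A

V_s = 11000 × 30/894 = 369.13 V.
I_s = V_s/R = 369.13/20.3 = 18.184 A.
P_out = V_s I_s = 369.13 × 18.184 = 6712.1 W.
P_in = P_out/η = 6712.1/0.870 = 7715.0 W.
I_p = P_in/V_p = 7715.0/11000 = 0.701 A.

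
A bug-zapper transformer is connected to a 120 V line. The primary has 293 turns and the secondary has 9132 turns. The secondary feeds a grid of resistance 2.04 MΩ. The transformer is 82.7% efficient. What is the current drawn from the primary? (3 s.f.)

V_s = 120 × 9132/293 = 3740.1 V.
I_s = V_s/R = 3740.1/(2.04×10^6) = 0.0018334 A.
P_out = V_s I_s = 3740.1 × 0.0018334 = 6.8569 W.
P_in = P_out/η = 6.8569/0.827 = 8.2913 W.
I_p = P_in/V_p = 8.2913/120 = 0.0691 A.

I_p ≈ 0.0691 A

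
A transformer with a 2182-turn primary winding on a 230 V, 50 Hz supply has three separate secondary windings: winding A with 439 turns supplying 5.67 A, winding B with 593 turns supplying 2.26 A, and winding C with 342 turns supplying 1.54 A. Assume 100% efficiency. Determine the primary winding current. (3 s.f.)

V_A = 230 × 439/2182 = 46.274 V; V_B = 230 × 593/2182 = 62.507 V; V_C = 230 × 342/2182 = 36.049 V.
P_out = V_A I_A + V_B I_B + V_C I_C = 46.274×5.67 + 62.507×2.26 + 36.049×1.54 = 262.37 + 141.27 + 55.516 = 459.16 W.
Ideal ⇒ P_in = P_out, so I_p = P_out/V_p = 459.16/230 = 2.00 A.

I_p ≈ 2.00 A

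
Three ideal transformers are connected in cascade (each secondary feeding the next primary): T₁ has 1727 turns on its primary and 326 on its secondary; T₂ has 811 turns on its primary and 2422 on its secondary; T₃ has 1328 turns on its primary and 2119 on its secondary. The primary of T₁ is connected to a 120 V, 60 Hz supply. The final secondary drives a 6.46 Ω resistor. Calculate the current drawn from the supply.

After T₁: V = 120.00 × 326/1727 = 22.652 V.
After T₂: V = 22.652 × 2422/811 = 67.649 V.
After T₃: V = 67.649 × 2119/1328 = 107.94 V.
I_load = 107.94/6.46 = 16.709 A, so P_out = 107.94 × 16.709 = 1803.7 W.
All ideal ⇒ P_in = P_out, so I_supply = 1803.7/120 = 15.0 A.

I_supply ≈ 15.0 A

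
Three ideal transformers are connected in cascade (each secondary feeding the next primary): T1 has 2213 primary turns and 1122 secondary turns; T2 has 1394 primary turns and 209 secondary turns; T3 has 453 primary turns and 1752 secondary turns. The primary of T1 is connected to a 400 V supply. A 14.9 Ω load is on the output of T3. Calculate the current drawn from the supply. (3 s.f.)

I_supply ≈ 2.32 A

After T1: V = 400.00 × 1122/2213 = 202.80 V.
After T2: V = 202.80 × 209/1394 = 30.406 V.
After T3: V = 30.406 × 1752/453 = 117.60 V.
I_load = 117.60/14.9 = 7.8923 A, so P_out = 117.60 × 7.8923 = 928.10 W.
All ideal ⇒ P_in = P_out, so I_supply = 928.10/400 = 2.32 A.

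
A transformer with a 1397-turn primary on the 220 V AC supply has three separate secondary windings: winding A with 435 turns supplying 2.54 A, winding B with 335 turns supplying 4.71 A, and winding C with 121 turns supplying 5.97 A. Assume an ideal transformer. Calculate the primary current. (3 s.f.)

V_A = 220 × 435/1397 = 68.504 V; V_B = 220 × 335/1397 = 52.756 V; V_C = 220 × 121/1397 = 19.055 V.
P_out = V_A I_A + V_B I_B + V_C I_C = 68.504×2.54 + 52.756×4.71 + 19.055×5.97 = 174.00 + 248.48 + 113.76 = 536.24 W.
Ideal ⇒ P_in = P_out, so I_p = P_out/V_p = 536.24/220 = 2.44 A.

I_p ≈ 2.44 A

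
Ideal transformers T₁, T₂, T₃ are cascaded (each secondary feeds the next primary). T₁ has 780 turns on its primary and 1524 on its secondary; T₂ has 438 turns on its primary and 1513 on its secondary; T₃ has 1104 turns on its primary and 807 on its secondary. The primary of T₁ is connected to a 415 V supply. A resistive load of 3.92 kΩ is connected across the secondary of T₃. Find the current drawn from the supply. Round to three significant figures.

Secondary of T₁: V = 415.00 × 1524/780 = 810.85 V.
Secondary of T₂: V = 810.85 × 1513/438 = 2800.9 V.
Secondary of T₃: V = 2800.9 × 807/1104 = 2047.4 V.
I_load = 2047.4/3920 = 0.52230 A, so P_out = 2047.4 × 0.52230 = 1069.4 W.
All ideal ⇒ P_in = P_out, so I_supply = 1069.4/415 = 2.58 A.

I_supply ≈ 2.58 A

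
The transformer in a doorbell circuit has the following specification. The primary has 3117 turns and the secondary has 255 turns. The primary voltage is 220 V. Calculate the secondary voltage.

V_s ≈ 18.0 V

V_s/V_p = N_s/N_p, so V_s = 220 × 255/3117 = 18.0 V.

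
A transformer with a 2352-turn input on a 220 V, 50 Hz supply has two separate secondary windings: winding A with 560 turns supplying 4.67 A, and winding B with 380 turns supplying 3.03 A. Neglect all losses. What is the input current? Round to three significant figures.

V_A = 220 × 560/2352 = 52.381 V; V_B = 220 × 380/2352 = 35.544 V.
P_out = V_A I_A + V_B I_B = 52.381×4.67 + 35.544×3.03 = 244.62 + 107.70 = 352.32 W.
Ideal ⇒ P_in = P_out, so I_in = P_out/V_in = 352.32/220 = 1.60 A.

I_in ≈ 1.60 A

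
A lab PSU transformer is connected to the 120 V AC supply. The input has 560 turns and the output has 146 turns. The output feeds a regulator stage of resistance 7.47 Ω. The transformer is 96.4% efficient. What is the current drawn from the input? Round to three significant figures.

I_in ≈ 1.13 A

V_out = 120 × 146/560 = 31.286 V.
I_out = V_out/R = 31.286/7.47 = 4.1882 A.
P_out = V_out I_out = 31.286 × 4.1882 = 131.03 W.
P_in = P_out/η = 131.03/0.964 = 135.92 W.
I_in = P_in/V_in = 135.92/120 = 1.13 A.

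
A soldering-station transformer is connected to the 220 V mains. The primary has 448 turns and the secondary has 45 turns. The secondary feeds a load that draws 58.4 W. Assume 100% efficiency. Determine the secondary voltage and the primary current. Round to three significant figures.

V_s ≈ 22.1 V, I_p ≈ 0.265 A

V_s = V_p × N_s/N_p = 220 × 45/448 = 22.098 V.
I_s = P/V_s = 58.4/22.098 = 2.6427 A.
I_p = I_s × N_s/N_p = 2.6427 × 45/448 = 0.265 A.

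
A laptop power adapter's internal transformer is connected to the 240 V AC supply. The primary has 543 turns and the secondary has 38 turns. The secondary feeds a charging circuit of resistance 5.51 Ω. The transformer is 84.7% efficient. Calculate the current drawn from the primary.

I_p ≈ 0.252 A

V_s = 240 × 38/543 = 16.796 V.
I_s = V_s/R = 16.796/5.51 = 3.0482 A.
P_out = V_s I_s = 16.796 × 3.0482 = 51.196 W.
P_in = P_out/η = 51.196/0.847 = 60.444 W.
I_p = P_in/V_p = 60.444/240 = 0.252 A.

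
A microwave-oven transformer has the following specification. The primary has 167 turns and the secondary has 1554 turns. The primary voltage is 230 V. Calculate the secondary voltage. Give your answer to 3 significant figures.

V_s ≈ 2140 V

V_s/V_p = N_s/N_p, so V_s = 230 × 1554/167 = 2140 V.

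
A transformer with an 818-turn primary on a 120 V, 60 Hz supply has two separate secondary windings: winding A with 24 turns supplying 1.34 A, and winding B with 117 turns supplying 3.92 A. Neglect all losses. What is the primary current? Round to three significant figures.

I_p ≈ 0.600 A

V_A = 120 × 24/818 = 3.5208 V; V_B = 120 × 117/818 = 17.164 V.
P_out = V_A I_A + V_B I_B = 3.5208×1.34 + 17.164×3.92 = 4.7178 + 67.282 = 72.000 W.
Ideal ⇒ P_in = P_out, so I_p = P_out/V_p = 72.000/120 = 0.600 A.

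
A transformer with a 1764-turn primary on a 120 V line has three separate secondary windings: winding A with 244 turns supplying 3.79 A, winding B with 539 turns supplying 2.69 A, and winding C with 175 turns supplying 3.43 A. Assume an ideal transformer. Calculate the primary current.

I_p ≈ 1.69 A

V_A = 120 × 244/1764 = 16.599 V; V_B = 120 × 539/1764 = 36.667 V; V_C = 120 × 175/1764 = 11.905 V.
P_out = V_A I_A + V_B I_B + V_C I_C = 16.599×3.79 + 36.667×2.69 + 11.905×3.43 = 62.909 + 98.633 + 40.833 = 202.38 W.
Ideal ⇒ P_in = P_out, so I_p = P_out/V_p = 202.38/120 = 1.69 A.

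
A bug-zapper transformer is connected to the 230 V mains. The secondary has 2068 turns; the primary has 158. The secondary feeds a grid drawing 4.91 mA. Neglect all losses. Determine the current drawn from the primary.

For an ideal transformer I_p N_p = I_s N_s, so I_p = 0.00491 × 2068/158 = 0.0643 A.

I_p ≈ 0.0643 A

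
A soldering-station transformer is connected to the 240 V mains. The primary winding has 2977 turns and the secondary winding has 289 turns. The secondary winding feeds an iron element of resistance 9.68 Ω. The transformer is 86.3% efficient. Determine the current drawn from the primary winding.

I_p ≈ 0.271 A

V_s = 240 × 289/2977 = 23.299 V.
I_s = V_s/R = 23.299/9.68 = 2.4069 A.
P_out = V_s I_s = 23.299 × 2.4069 = 56.077 W.
P_in = P_out/η = 56.077/0.863 = 64.979 W.
I_p = P_in/V_p = 64.979/240 = 0.271 A.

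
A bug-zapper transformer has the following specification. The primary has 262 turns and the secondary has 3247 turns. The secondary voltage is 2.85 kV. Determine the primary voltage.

V_p/V_s = N_p/N_s, so V_p = 2850 × 262/3247 = 230 V.

V_p ≈ 230 V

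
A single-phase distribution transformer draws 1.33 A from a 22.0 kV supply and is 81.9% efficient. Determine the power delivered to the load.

P_in = V_p I_p = 22000 × 1.33 = 29260 W.
P_out = η P_in = 0.819 × 29260 = 24000 W.

P_out ≈ 24000 W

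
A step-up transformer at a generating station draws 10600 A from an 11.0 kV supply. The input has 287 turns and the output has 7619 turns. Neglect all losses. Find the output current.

I_out/I_in = N_in/N_out, so I_out = 10600 × 287/7619 = 399 A.

I_out ≈ 399 A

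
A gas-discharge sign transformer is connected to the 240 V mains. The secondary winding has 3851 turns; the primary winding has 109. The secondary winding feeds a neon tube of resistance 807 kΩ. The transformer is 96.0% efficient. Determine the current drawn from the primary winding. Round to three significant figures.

I_p ≈ 0.387 A

V_s = 240 × 3851/109 = 8479.3 V.
I_s = V_s/R = 8479.3/807000 = 0.010507 A.
P_out = V_s I_s = 8479.3 × 0.010507 = 89.093 W.
P_in = P_out/η = 89.093/0.960 = 92.805 W.
I_p = P_in/V_p = 92.805/240 = 0.387 A.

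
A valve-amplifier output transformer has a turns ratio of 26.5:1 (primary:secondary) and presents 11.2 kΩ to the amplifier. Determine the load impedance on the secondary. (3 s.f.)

Z_s ≈ 15.9 Ω

Z_s = Z_p/(N_p/N_s)² = 11200/26.5² = 15.9 Ω.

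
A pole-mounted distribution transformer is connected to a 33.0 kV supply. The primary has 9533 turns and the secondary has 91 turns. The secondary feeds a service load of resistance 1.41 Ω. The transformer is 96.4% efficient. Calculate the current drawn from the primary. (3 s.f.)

V_s = 33000 × 91/9533 = 315.01 V.
I_s = V_s/R = 315.01/1.41 = 223.41 A.
P_out = V_s I_s = 315.01 × 223.41 = 70377 W.
P_in = P_out/η = 70377/0.964 = 73005 W.
I_p = P_in/V_p = 73005/33000 = 2.21 A.

I_p ≈ 2.21 A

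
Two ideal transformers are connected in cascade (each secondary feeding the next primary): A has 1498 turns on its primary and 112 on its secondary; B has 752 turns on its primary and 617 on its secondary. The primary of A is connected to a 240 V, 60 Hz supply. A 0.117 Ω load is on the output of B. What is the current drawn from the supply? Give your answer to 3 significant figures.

After A: V = 240.00 × 112/1498 = 17.944 V.
After B: V = 17.944 × 617/752 = 14.723 V.
I_load = 14.723/0.117 = 125.83 A, so P_out = 14.723 × 125.83 = 1852.6 W.
All ideal ⇒ P_in = P_out, so I_supply = 1852.6/240 = 7.72 A.

I_supply ≈ 7.72 A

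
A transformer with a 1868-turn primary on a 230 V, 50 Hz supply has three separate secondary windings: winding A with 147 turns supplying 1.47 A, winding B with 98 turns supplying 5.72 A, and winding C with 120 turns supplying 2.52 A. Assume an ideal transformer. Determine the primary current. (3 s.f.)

I_p ≈ 0.578 A

V_A = 230 × 147/1868 = 18.100 V; V_B = 230 × 98/1868 = 12.066 V; V_C = 230 × 120/1868 = 14.775 V.
P_out = V_A I_A + V_B I_B + V_C I_C = 18.100×1.47 + 12.066×5.72 + 14.775×2.52 = 26.606 + 69.020 + 37.233 = 132.86 W.
Ideal ⇒ P_in = P_out, so I_p = P_out/V_p = 132.86/230 = 0.578 A.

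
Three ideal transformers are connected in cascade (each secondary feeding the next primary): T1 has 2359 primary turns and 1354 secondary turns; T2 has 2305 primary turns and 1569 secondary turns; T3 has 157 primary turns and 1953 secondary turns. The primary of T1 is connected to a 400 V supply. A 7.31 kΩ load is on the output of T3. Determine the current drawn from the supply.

Secondary of T1: V = 400.00 × 1354/2359 = 229.59 V.
Secondary of T2: V = 229.59 × 1569/2305 = 156.28 V.
Secondary of T3: V = 156.28 × 1953/157 = 1944.0 V.
I_load = 1944.0/7310 = 0.26594 A, so P_out = 1944.0 × 0.26594 = 517.00 W.
All ideal ⇒ P_in = P_out, so I_supply = 517.00/400 = 1.29 A.

I_supply ≈ 1.29 A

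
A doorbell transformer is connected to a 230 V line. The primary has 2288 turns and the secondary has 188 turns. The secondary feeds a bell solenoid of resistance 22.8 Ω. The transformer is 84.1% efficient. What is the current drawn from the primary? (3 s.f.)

V_s = 230 × 188/2288 = 18.899 V.
I_s = V_s/R = 18.899/22.8 = 0.82889 A.
P_out = V_s I_s = 18.899 × 0.82889 = 15.665 W.
P_in = P_out/η = 15.665/0.841 = 18.626 W.
I_p = P_in/V_p = 18.626/230 = 0.0810 A.

I_p ≈ 0.0810 A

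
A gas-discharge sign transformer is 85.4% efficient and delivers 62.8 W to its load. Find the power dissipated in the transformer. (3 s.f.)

P_in = P_out/η = 62.8/0.854 = 73.5363 W.
P_loss = P_in − P_out = 73.5363 − 62.8 = 10.7 W.

P_loss ≈ 10.7 W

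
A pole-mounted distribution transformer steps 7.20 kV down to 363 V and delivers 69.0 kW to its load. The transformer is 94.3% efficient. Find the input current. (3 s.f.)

I_in ≈ 10.2 A

P_in = P_out/η = 69000/0.943 = 73171 W.
I_in = P_in/V_in = 73171/7200 = 10.2 A.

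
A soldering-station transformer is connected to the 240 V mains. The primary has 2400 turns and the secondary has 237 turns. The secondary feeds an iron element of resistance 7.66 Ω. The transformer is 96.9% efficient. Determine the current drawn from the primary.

V_s = 240 × 237/2400 = 23.700 V.
I_s = V_s/R = 23.700/7.66 = 3.0940 A.
P_out = V_s I_s = 23.700 × 3.0940 = 73.328 W.
P_in = P_out/η = 73.328/0.969 = 75.674 W.
I_p = P_in/V_p = 75.674/240 = 0.315 A.

I_p ≈ 0.315 A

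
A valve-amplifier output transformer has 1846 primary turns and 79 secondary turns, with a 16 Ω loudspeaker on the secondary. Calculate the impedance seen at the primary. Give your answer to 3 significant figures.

Z_p = (N_p/N_s)² × Z_s = (1846/79)² × 16 = 8740 Ω.

Z_p ≈ 8740 Ω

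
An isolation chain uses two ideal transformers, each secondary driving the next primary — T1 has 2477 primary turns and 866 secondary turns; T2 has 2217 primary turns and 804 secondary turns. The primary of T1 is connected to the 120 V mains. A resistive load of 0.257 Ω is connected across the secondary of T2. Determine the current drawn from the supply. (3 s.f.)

I_supply ≈ 7.51 A

Secondary of T1: V = 120.00 × 866/2477 = 41.954 V.
Secondary of T2: V = 41.954 × 804/2217 = 15.215 V.
I_load = 15.215/0.257 = 59.201 A, so P_out = 15.215 × 59.201 = 900.73 W.
All ideal ⇒ P_in = P_out, so I_supply = 900.73/120 = 7.51 A.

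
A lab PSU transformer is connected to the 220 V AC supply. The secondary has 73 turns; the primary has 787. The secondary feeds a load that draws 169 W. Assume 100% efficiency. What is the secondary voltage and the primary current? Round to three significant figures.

V_s ≈ 20.4 V, I_p ≈ 0.768 A

V_s = V_p × N_s/N_p = 220 × 73/787 = 20.407 V.
I_s = P/V_s = 169/20.407 = 8.2816 A.
I_p = I_s × N_s/N_p = 8.2816 × 73/787 = 0.768 A.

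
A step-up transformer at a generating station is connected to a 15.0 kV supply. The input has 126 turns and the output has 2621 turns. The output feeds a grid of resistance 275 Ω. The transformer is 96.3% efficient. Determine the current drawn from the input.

V_out = 15000 × 2621/126 = 312020 V.
I_out = V_out/R = 312020/275 = 1134.6 A.
P_out = V_out I_out = 312020 × 1134.6 = 3.5403×10^8 W.
P_in = P_out/η = 3.5403×10^8/0.963 = 3.6763×10^8 W.
I_in = P_in/V_in = 3.6763×10^8/15000 = 24500 A.

I_in ≈ 24500 A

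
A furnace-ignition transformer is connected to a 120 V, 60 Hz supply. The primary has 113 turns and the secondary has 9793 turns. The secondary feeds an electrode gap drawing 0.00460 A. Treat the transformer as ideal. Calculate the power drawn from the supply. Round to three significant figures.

I_p = I_s × N_s/N_p = 0.00460 × 9793/113 = 0.39865 A.
P = V_p I_p = 120 × 0.39865 = 47.8 W.

P ≈ 47.8 W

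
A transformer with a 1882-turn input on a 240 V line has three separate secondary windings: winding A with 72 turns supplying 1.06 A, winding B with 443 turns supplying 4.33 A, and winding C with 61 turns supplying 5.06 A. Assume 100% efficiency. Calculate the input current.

I_in ≈ 1.22 A

V_A = 240 × 72/1882 = 9.1817 V; V_B = 240 × 443/1882 = 56.493 V; V_C = 240 × 61/1882 = 7.7790 V.
P_out = V_A I_A + V_B I_B + V_C I_C = 9.1817×1.06 + 56.493×4.33 + 7.7790×5.06 = 9.7326 + 244.62 + 39.362 = 293.71 W.
Ideal ⇒ P_in = P_out, so I_in = P_out/V_in = 293.71/240 = 1.22 A.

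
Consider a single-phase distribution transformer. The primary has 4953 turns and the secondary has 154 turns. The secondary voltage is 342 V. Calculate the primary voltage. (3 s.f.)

V_p/V_s = N_p/N_s, so V_p = 342 × 4953/154 = 11000 V.

V_p ≈ 11000 V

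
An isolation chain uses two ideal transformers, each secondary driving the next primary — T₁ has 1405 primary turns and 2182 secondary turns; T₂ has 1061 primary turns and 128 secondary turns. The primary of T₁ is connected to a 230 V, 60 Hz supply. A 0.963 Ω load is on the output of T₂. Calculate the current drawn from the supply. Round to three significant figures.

I_supply ≈ 8.38 A

Secondary of T₁: V = 230.00 × 2182/1405 = 357.20 V.
Secondary of T₂: V = 357.20 × 128/1061 = 43.092 V.
I_load = 43.092/0.963 = 44.748 A, so P_out = 43.092 × 44.748 = 1928.3 W.
All ideal ⇒ P_in = P_out, so I_supply = 1928.3/230 = 8.38 A.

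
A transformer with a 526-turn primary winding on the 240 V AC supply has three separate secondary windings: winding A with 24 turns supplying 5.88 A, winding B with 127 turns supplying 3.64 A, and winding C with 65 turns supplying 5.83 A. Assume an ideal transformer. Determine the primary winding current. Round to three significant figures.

I_p ≈ 1.87 A

V_A = 240 × 24/526 = 10.951 V; V_B = 240 × 127/526 = 57.947 V; V_C = 240 × 65/526 = 29.658 V.
P_out = V_A I_A + V_B I_B + V_C I_C = 10.951×5.88 + 57.947×3.64 + 29.658×5.83 = 64.389 + 210.93 + 172.90 = 448.22 W.
Ideal ⇒ P_in = P_out, so I_p = P_out/V_p = 448.22/240 = 1.87 A.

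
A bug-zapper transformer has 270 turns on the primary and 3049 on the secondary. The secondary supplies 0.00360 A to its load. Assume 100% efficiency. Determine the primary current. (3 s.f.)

I_p ≈ 0.0407 A

For an ideal transformer I_p/I_s = N_s/N_p, so I_p = 0.00360 × 3049/270 = 0.0407 A.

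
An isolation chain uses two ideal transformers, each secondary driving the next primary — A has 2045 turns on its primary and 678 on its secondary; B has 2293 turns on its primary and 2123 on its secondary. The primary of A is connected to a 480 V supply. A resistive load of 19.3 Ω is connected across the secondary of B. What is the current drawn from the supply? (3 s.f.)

I_supply ≈ 2.34 A

Secondary of A: V = 480.00 × 678/2045 = 159.14 V.
Secondary of B: V = 159.14 × 2123/2293 = 147.34 V.
I_load = 147.34/19.3 = 7.6342 A, so P_out = 147.34 × 7.6342 = 1124.8 W.
All ideal ⇒ P_in = P_out, so I_supply = 1124.8/480 = 2.34 A.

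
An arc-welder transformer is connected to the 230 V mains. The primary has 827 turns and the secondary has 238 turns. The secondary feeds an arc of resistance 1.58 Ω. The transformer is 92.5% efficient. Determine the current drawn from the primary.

V_s = 230 × 238/827 = 66.191 V.
I_s = V_s/R = 66.191/1.58 = 41.893 A.
P_out = V_s I_s = 66.191 × 41.893 = 2772.9 W.
P_in = P_out/η = 2772.9/0.925 = 2997.8 W.
I_p = P_in/V_p = 2997.8/230 = 13.0 A.

I_p ≈ 13.0 A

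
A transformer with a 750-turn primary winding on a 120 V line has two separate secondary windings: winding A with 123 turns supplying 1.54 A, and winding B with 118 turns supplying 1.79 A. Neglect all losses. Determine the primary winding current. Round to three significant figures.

I_p ≈ 0.534 A

V_A = 120 × 123/750 = 19.680 V; V_B = 120 × 118/750 = 18.880 V.
P_out = V_A I_A + V_B I_B = 19.680×1.54 + 18.880×1.79 = 30.307 + 33.795 = 64.102 W.
Ideal ⇒ P_in = P_out, so I_p = P_out/V_p = 64.102/120 = 0.534 A.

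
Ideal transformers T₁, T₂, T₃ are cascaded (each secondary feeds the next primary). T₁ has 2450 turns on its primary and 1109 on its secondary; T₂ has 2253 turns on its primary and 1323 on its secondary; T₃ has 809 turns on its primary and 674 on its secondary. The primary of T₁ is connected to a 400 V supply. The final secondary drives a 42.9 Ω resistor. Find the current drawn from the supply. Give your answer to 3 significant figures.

I_supply ≈ 0.457 A

Secondary of T₁: V = 400.00 × 1109/2450 = 181.06 V.
Secondary of T₂: V = 181.06 × 1323/2253 = 106.32 V.
Secondary of T₃: V = 106.32 × 674/809 = 88.580 V.
I_load = 88.580/42.9 = 2.0648 A, so P_out = 88.580 × 2.0648 = 182.90 W.
All ideal ⇒ P_in = P_out, so I_supply = 182.90/400 = 0.457 A.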